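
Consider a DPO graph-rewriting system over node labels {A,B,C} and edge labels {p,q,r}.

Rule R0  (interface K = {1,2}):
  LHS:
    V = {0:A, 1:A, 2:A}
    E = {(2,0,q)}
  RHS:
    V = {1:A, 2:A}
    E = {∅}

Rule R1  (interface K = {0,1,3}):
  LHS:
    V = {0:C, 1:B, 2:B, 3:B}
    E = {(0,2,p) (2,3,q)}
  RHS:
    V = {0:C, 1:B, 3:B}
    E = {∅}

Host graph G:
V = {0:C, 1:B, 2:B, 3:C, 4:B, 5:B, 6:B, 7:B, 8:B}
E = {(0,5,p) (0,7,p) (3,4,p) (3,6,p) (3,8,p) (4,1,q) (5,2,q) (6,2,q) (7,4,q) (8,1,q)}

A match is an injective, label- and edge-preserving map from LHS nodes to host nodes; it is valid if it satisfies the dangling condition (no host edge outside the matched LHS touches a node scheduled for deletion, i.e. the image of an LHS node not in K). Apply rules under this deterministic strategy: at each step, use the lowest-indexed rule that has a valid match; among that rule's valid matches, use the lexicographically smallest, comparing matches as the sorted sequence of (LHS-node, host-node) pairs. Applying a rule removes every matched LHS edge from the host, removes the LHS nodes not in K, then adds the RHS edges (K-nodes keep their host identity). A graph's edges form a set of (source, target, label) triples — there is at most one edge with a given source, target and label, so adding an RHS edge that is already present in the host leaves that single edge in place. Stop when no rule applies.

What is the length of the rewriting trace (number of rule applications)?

[0] host  ⇒  9 nodes, 10 edges  {0-p->5 0-p->7 3-p->4 3-p->6 3-p->8 4-q->1 5-q->2 6-q->2 7-q->4 8-q->1}
[1] R1 @ {0↦0, 1↦1, 2↦5, 3↦2}  ⇒  8 nodes, 8 edges  {0-p->7 3-p->4 3-p->6 3-p->8 4-q->1 6-q->2 7-q->4 8-q->1}
[2] R1 @ {0↦0, 1↦1, 2↦7, 3↦4}  ⇒  7 nodes, 6 edges  {3-p->4 3-p->6 3-p->8 4-q->1 6-q->2 8-q->1}
[3] R1 @ {0↦3, 1↦1, 2↦6, 3↦2}  ⇒  6 nodes, 4 edges  {3-p->4 3-p->8 4-q->1 8-q->1}
[4] R1 @ {0↦3, 1↦2, 2↦4, 3↦1}  ⇒  5 nodes, 2 edges  {3-p->8 8-q->1}
[5] R1 @ {0↦3, 1↦2, 2↦8, 3↦1}  ⇒  4 nodes, 0 edges  {∅}
final graph: no rule applies after step 5

Answer: 5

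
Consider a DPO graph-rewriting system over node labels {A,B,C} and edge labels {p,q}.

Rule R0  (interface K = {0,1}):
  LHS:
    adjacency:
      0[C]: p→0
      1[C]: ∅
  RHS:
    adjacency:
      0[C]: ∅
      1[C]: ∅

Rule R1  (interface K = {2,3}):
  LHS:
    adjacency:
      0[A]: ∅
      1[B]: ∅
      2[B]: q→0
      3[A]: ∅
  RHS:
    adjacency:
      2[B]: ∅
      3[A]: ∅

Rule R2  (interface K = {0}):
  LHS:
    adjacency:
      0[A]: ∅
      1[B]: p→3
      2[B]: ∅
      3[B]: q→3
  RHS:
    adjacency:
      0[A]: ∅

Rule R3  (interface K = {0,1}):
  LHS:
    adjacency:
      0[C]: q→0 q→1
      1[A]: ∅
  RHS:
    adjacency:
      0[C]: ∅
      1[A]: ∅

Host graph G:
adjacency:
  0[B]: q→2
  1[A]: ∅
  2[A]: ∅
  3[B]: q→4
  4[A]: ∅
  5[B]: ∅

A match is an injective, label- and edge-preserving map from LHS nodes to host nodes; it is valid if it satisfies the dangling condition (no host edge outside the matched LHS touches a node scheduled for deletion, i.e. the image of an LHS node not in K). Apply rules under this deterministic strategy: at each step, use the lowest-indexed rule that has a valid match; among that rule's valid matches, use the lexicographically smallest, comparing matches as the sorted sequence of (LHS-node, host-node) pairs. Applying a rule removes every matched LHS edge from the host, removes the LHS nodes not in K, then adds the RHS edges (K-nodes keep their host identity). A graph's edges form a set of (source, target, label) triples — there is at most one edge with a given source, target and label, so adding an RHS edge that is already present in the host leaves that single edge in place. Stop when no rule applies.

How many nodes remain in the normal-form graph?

Answer: 2

Derivation:
[0] host  ⇒  6 nodes, 2 edges  {0-q->2 3-q->4}
[1] R1 @ {0↦2, 1↦5, 2↦0, 3↦1}  ⇒  4 nodes, 1 edges  {3-q->4}
[2] R1 @ {0↦4, 1↦0, 2↦3, 3↦1}  ⇒  2 nodes, 0 edges  {∅}
halt: no rule applies after step 2
NF nodes: {1:A, 3:B}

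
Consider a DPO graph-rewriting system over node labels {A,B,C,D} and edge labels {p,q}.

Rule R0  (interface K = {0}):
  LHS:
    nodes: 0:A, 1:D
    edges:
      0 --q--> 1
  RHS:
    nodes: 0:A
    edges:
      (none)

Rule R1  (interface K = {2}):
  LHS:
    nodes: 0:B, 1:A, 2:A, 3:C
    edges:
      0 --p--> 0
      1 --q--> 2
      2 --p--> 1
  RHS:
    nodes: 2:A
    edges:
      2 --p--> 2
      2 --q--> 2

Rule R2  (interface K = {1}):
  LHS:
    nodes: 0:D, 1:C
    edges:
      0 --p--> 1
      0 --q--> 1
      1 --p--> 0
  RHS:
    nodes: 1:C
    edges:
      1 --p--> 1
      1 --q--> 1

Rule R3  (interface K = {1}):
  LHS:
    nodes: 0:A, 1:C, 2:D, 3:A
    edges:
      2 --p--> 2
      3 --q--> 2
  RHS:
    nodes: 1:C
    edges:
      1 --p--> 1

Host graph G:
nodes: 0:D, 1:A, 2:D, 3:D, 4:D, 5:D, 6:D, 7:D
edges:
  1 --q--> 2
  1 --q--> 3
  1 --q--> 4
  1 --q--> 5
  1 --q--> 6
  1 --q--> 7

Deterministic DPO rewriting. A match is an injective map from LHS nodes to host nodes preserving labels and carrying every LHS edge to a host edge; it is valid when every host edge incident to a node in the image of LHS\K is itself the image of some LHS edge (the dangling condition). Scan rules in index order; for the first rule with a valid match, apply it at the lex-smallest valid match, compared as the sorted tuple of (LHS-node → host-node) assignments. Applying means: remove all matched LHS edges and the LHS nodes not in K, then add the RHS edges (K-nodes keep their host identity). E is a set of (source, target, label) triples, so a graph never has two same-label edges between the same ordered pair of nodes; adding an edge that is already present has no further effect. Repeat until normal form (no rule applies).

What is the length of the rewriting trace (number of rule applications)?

Answer: 6

Rewrite trace:
[0] host  ⇒  8 nodes, 6 edges  {1-q->2 1-q->3 1-q->4 1-q->5 1-q->6 1-q->7}
[1] R0 @ {0↦1, 1↦2}  ⇒  7 nodes, 5 edges  {1-q->3 1-q->4 1-q->5 1-q->6 1-q->7}
[2] R0 @ {0↦1, 1↦3}  ⇒  6 nodes, 4 edges  {1-q->4 1-q->5 1-q->6 1-q->7}
[3] R0 @ {0↦1, 1↦4}  ⇒  5 nodes, 3 edges  {1-q->5 1-q->6 1-q->7}
[4] R0 @ {0↦1, 1↦5}  ⇒  4 nodes, 2 edges  {1-q->6 1-q->7}
[5] R0 @ {0↦1, 1↦6}  ⇒  3 nodes, 1 edges  {1-q->7}
[6] R0 @ {0↦1, 1↦7}  ⇒  2 nodes, 0 edges  {∅}
halt: no rule applies after step 6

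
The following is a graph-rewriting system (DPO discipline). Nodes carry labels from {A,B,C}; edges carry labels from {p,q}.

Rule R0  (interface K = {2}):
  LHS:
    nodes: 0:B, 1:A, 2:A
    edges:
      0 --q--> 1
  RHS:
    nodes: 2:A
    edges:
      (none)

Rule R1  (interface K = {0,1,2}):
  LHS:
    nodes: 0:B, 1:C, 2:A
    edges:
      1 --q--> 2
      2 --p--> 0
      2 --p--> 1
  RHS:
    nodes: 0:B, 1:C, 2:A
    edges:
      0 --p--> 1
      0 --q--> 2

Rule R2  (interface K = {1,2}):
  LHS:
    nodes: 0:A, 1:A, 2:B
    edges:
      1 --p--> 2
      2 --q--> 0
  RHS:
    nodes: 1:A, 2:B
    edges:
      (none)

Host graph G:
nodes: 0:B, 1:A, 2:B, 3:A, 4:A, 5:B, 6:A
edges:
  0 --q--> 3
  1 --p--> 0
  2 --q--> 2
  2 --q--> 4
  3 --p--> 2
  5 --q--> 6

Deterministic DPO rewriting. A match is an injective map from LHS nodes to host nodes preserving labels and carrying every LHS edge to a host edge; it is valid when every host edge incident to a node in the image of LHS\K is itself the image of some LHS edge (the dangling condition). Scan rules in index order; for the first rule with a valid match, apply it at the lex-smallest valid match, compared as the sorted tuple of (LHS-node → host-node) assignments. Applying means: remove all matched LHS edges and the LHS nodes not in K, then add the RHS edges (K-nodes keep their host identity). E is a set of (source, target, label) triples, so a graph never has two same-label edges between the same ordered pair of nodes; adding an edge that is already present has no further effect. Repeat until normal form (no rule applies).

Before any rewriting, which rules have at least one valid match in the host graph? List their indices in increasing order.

R0: 3 valid matches — {0↦5, 1↦6, 2↦1}, {0↦5, 1↦6, 2↦3}, {0↦5, 1↦6, 2↦4}
R1: no valid match — LHS pattern not found
R2: 1 valid match — {0↦4, 1↦3, 2↦2}

Answer: [R0,R2]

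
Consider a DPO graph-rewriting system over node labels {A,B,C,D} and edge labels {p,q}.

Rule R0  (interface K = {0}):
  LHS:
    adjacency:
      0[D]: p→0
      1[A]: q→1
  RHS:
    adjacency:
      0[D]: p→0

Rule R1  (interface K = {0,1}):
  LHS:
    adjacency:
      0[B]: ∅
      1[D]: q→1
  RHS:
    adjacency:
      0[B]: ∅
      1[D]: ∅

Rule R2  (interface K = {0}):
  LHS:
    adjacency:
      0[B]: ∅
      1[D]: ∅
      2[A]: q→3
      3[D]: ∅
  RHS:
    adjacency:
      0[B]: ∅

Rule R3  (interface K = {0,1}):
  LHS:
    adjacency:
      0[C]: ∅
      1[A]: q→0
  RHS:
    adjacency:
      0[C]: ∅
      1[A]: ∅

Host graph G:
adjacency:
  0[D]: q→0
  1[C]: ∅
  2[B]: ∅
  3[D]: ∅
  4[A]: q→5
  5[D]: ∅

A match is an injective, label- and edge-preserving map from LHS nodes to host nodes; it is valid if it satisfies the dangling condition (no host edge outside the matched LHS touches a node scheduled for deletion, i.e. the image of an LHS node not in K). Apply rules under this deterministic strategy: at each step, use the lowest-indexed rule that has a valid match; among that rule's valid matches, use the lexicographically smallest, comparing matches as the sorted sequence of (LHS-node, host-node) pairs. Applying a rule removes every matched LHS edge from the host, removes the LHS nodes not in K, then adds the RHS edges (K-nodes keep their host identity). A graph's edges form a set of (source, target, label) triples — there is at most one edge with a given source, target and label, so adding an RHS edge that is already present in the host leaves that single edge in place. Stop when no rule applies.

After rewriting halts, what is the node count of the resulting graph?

Answer: 3

Derivation:
initial: |V|=6 |E|=2  E = 0-q->0 4-q->5
step 1: apply R1 at {0↦2, 1↦0}  → |V|=6 |E|=1  E = 4-q->5
step 2: apply R2 at {0↦2, 1↦0, 2↦4, 3↦5}  → |V|=3 |E|=0  E = ∅
halt: no rule applies after step 2
NF nodes: {1:C, 2:B, 3:D}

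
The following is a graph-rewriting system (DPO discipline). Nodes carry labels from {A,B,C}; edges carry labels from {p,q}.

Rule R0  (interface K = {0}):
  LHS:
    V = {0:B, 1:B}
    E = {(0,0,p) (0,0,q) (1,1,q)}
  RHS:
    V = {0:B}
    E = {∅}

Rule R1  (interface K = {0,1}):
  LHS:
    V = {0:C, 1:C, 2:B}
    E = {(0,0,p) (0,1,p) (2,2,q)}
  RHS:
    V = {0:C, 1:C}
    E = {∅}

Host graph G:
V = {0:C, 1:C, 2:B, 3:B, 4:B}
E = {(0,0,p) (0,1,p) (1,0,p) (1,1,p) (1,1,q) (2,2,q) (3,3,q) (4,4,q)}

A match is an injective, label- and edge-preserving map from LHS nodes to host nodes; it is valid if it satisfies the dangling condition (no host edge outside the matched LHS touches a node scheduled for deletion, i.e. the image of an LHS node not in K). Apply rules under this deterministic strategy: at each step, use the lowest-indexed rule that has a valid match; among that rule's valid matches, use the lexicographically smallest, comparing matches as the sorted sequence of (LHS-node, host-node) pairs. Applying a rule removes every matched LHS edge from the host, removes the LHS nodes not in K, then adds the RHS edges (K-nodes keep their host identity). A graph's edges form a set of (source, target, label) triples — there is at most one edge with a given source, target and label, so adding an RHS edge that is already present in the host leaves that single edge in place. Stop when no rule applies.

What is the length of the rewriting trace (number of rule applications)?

Answer: 2

Steps:
start.  V:5 E:8  edges: 0-p->0 0-p->1 1-p->0 1-p->1 1-q->1 2-q->2 3-q->3 4-q->4
1. fire R1 via {0↦0, 1↦1, 2↦2}  →  V:4 E:5  edges: 1-p->0 1-p->1 1-q->1 3-q->3 4-q->4
2. fire R1 via {0↦1, 1↦0, 2↦3}  →  V:3 E:2  edges: 1-q->1 4-q->4
normal form: no rule applies after step 2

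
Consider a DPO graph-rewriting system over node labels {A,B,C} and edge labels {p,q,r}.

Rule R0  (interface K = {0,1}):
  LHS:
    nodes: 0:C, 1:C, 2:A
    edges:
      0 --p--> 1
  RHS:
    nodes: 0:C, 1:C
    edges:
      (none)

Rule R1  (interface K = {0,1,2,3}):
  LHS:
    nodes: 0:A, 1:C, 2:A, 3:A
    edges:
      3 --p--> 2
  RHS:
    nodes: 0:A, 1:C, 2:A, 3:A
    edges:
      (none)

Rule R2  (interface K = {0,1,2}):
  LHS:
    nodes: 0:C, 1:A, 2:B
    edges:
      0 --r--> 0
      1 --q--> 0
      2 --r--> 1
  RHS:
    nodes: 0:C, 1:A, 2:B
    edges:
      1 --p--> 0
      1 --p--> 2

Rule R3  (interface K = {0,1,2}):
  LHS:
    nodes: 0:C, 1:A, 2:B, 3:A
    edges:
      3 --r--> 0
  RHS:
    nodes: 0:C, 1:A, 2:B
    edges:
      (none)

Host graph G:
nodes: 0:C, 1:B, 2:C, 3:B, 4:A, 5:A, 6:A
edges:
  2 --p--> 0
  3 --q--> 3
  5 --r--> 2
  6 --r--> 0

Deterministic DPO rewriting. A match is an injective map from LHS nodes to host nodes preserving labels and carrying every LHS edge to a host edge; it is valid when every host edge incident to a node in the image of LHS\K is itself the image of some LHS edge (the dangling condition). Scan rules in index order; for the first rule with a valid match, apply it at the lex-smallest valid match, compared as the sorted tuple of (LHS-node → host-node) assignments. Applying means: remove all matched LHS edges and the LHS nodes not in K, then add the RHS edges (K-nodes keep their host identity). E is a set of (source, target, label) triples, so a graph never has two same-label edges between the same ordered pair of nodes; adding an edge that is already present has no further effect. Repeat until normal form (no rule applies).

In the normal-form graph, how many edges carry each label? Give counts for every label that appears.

Answer: q:1 r:1

Derivation:
initial: |V|=7 |E|=4  E = 2-p->0 3-q->3 5-r->2 6-r->0
step 1: apply R0 at {0↦2, 1↦0, 2↦4}  → |V|=6 |E|=3  E = 3-q->3 5-r->2 6-r->0
step 2: apply R3 at {0↦0, 1↦5, 2↦1, 3↦6}  → |V|=5 |E|=2  E = 3-q->3 5-r->2
normal form: no rule applies after step 2
NF edges: [(3, 3, 'q'), (5, 2, 'r')]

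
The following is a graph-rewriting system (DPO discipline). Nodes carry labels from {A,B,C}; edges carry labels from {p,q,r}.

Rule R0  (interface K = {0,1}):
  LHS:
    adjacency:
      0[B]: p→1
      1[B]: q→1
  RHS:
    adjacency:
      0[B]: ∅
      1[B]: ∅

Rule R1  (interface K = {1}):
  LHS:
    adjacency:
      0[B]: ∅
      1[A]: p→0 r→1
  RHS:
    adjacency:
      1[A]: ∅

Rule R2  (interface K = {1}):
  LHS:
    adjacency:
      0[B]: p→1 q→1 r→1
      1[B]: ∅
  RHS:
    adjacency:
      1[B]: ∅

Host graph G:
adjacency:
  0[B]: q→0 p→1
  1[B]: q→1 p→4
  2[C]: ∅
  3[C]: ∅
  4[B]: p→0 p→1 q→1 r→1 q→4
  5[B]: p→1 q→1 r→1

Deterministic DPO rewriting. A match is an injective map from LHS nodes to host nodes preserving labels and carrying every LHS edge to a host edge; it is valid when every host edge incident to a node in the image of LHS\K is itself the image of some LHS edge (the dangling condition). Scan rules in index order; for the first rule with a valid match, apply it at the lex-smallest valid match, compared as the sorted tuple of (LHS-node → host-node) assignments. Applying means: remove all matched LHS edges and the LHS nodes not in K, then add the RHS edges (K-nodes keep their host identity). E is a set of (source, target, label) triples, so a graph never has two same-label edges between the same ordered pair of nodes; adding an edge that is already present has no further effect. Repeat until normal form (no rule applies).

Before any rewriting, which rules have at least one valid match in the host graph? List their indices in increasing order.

Answer: [R0,R2]

Derivation:
R0: 5 valid matches — {0↦0, 1↦1}, {0↦1, 1↦4}, {0↦4, 1↦0} (+2 more)
R1: no valid match — LHS pattern not found
R2: 1 valid match — {0↦5, 1↦1}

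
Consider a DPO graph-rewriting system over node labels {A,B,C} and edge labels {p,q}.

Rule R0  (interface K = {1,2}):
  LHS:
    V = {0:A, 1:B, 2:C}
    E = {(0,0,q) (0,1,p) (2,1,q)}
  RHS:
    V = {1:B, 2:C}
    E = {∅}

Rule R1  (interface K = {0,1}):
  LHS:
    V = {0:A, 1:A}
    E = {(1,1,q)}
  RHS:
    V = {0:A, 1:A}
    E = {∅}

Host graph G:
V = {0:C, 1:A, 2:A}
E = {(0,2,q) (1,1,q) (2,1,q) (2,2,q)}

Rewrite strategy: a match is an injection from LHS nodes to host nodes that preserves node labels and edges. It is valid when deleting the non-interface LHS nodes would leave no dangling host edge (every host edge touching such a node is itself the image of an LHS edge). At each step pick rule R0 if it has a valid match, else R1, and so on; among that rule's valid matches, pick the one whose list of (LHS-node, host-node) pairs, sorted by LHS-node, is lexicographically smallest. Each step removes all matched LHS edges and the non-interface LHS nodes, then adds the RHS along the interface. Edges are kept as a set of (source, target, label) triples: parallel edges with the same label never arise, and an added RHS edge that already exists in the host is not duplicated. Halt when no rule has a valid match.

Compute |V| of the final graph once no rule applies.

Answer: 3

Steps:
start.  V:3 E:4  edges: 0-q->2 1-q->1 2-q->1 2-q->2
1. fire R1 via {0↦1, 1↦2}  →  V:3 E:3  edges: 0-q->2 1-q->1 2-q->1
2. fire R1 via {0↦2, 1↦1}  →  V:3 E:2  edges: 0-q->2 2-q->1
normal form: no rule applies after step 2
NF nodes: {0:C, 1:A, 2:A}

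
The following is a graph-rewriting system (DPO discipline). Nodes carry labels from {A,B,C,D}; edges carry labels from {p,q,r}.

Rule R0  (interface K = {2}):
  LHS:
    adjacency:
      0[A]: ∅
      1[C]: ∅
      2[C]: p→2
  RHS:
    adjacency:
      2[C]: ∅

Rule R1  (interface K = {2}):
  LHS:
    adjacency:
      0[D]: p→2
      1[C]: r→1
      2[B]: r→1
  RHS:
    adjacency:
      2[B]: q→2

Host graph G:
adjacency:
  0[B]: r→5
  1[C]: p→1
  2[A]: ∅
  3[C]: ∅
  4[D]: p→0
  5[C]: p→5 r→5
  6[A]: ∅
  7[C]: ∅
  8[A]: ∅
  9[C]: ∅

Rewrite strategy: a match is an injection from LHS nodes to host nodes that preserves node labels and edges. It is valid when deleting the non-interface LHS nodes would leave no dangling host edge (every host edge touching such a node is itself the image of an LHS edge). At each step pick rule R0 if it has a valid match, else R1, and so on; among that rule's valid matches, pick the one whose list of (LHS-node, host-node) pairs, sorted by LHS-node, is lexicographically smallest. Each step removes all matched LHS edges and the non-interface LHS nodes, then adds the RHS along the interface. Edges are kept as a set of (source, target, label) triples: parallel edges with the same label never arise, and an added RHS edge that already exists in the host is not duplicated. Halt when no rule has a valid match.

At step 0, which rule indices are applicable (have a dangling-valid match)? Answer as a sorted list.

Answer: [R0]

Rewrite trace:
R0: 18 valid matches — {0↦2, 1↦3, 2↦1}, {0↦2, 1↦3, 2↦5}, {0↦2, 1↦7, 2↦1} (+15 more)
R1: no valid match — 1 raw match, all fail dangling condition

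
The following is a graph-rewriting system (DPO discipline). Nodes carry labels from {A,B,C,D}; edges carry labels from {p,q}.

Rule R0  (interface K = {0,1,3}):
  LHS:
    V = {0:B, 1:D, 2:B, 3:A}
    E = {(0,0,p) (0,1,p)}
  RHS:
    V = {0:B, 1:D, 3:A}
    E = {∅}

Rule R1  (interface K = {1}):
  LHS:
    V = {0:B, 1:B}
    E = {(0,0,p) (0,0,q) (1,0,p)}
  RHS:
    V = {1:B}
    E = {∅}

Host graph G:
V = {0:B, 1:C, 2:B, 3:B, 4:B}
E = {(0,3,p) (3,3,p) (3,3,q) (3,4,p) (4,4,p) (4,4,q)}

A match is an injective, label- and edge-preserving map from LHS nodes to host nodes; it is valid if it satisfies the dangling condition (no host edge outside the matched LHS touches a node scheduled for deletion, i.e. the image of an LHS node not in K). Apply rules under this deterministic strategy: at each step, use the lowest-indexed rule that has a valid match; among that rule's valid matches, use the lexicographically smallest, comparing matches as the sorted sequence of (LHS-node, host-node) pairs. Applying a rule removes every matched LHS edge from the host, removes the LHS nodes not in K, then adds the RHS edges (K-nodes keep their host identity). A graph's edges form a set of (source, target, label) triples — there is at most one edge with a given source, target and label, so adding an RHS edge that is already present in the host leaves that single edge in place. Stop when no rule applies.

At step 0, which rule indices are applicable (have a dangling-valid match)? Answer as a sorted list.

Answer: [R1]

Derivation:
R0: no valid match — LHS pattern not found
R1: 1 valid match — {0↦4, 1↦3}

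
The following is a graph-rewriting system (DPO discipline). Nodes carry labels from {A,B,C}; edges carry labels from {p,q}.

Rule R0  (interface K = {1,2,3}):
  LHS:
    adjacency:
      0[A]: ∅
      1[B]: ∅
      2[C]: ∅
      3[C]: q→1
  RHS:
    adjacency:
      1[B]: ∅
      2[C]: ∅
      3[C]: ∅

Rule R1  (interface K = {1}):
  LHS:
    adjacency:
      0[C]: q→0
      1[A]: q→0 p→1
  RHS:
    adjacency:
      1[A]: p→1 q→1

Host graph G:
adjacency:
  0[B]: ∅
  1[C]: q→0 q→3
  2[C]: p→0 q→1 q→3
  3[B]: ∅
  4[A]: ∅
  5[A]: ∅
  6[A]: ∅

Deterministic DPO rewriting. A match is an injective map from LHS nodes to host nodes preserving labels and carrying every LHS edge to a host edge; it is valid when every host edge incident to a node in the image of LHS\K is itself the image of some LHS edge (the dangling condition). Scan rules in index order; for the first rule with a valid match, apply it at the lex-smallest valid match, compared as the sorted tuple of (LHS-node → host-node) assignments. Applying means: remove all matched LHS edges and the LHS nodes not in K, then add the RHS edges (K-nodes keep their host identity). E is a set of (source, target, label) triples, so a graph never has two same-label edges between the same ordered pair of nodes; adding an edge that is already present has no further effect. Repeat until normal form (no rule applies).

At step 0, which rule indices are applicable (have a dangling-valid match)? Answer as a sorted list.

Answer: [R0]

Rewrite trace:
R0: 9 valid matches — {0↦4, 1↦0, 2↦2, 3↦1}, {0↦4, 1↦3, 2↦1, 3↦2}, {0↦4, 1↦3, 2↦2, 3↦1} (+6 more)
R1: no valid match — LHS pattern not found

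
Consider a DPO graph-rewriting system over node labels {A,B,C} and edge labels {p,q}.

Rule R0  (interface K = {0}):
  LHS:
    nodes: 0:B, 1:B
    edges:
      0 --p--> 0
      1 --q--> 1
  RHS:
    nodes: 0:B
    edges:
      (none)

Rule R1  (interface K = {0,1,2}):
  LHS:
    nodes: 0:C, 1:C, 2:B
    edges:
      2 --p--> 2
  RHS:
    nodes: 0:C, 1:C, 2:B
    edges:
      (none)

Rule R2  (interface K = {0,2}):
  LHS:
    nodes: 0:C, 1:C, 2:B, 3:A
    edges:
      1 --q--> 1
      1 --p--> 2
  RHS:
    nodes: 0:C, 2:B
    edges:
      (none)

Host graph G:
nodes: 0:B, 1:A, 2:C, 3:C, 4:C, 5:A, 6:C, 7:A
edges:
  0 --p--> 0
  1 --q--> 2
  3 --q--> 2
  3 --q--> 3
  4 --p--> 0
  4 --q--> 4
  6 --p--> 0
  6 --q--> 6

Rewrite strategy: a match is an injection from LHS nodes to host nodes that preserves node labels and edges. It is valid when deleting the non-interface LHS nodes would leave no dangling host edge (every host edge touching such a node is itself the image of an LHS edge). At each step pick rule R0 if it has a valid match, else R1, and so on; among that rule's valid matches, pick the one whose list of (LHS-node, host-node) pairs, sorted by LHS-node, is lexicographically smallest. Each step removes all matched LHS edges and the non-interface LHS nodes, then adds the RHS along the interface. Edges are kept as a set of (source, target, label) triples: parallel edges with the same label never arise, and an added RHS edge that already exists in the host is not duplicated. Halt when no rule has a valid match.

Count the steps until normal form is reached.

Answer: 3

Derivation:
[0] host  ⇒  8 nodes, 8 edges  {0-p->0 1-q->2 3-q->2 3-q->3 4-p->0 4-q->4 6-p->0 6-q->6}
[1] R1 @ {0↦2, 1↦3, 2↦0}  ⇒  8 nodes, 7 edges  {1-q->2 3-q->2 3-q->3 4-p->0 4-q->4 6-p->0 6-q->6}
[2] R2 @ {0↦2, 1↦4, 2↦0, 3↦5}  ⇒  6 nodes, 5 edges  {1-q->2 3-q->2 3-q->3 6-p->0 6-q->6}
[3] R2 @ {0↦2, 1↦6, 2↦0, 3↦7}  ⇒  4 nodes, 3 edges  {1-q->2 3-q->2 3-q->3}
halt: no rule applies after step 3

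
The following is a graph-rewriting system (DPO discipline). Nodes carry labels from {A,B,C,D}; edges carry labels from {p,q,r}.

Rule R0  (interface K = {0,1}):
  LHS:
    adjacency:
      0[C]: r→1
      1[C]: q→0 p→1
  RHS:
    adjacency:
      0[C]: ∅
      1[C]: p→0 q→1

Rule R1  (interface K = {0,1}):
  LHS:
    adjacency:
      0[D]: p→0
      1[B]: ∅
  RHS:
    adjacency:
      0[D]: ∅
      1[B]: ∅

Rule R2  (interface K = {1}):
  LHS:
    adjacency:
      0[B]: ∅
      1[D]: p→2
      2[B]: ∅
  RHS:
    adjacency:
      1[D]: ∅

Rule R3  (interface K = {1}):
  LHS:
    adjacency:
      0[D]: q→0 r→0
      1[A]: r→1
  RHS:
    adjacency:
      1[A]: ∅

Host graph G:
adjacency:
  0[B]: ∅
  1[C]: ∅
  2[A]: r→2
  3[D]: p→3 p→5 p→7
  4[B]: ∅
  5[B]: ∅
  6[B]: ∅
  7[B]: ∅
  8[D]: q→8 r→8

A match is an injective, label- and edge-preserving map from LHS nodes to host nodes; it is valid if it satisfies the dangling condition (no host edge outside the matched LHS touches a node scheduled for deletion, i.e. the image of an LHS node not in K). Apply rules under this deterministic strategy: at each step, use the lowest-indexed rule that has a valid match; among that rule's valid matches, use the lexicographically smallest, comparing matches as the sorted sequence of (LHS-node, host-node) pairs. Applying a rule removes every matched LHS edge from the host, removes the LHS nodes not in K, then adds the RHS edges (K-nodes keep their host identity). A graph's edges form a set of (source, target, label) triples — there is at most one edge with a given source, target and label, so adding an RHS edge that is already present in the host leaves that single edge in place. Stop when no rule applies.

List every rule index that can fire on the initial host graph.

R0: no valid match — LHS pattern not found
R1: 5 valid matches — {0↦3, 1↦0}, {0↦3, 1↦4}, {0↦3, 1↦5} (+2 more)
R2: 6 valid matches — {0↦0, 1↦3, 2↦5}, {0↦0, 1↦3, 2↦7}, {0↦4, 1↦3, 2↦5} (+3 more)
R3: 1 valid match — {0↦8, 1↦2}

Answer: [R1,R2,R3]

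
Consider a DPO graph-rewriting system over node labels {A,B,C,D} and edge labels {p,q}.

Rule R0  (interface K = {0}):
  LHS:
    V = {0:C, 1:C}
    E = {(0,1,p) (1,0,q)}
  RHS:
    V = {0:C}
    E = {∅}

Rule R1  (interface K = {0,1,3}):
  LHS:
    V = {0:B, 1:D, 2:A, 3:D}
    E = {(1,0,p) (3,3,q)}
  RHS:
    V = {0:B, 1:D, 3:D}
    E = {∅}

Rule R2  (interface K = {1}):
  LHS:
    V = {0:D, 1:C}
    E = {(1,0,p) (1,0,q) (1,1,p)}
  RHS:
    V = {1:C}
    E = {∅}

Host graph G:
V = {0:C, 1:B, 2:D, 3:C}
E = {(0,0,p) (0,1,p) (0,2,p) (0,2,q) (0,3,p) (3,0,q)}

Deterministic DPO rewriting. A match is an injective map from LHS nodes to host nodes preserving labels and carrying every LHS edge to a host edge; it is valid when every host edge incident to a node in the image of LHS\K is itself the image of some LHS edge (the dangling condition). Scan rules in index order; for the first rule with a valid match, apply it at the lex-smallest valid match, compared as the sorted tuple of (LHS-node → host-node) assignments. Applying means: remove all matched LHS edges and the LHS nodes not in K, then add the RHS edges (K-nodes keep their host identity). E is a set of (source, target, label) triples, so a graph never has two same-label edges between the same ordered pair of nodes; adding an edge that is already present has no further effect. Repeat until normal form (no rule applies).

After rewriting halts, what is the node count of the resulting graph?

Answer: 2

Steps:
[0] host  ⇒  4 nodes, 6 edges  {0-p->0 0-p->1 0-p->2 0-q->2 0-p->3 3-q->0}
[1] R0 @ {0↦0, 1↦3}  ⇒  3 nodes, 4 edges  {0-p->0 0-p->1 0-p->2 0-q->2}
[2] R2 @ {0↦2, 1↦0}  ⇒  2 nodes, 1 edges  {0-p->1}
final graph: no rule applies after step 2
NF nodes: {0:C, 1:B}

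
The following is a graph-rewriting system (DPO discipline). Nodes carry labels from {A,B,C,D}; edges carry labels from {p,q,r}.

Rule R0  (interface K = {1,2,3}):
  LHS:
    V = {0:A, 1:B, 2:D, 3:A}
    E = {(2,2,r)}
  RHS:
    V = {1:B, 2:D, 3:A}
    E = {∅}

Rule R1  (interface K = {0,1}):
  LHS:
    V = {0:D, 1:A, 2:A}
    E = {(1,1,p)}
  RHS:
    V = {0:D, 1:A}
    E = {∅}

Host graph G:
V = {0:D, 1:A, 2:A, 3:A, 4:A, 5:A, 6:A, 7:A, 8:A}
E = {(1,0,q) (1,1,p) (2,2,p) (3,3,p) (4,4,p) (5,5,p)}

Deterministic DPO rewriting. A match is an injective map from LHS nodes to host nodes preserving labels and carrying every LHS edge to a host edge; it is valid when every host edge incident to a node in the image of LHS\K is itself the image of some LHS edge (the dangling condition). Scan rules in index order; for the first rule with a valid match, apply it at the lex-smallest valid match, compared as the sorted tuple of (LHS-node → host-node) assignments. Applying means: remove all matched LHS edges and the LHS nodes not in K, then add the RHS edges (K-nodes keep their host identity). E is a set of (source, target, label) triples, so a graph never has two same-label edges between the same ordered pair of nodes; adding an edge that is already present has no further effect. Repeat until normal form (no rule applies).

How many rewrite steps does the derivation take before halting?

Answer: 5

Rewrite trace:
initial: |V|=9 |E|=6  E = 1-q->0 1-p->1 2-p->2 3-p->3 4-p->4 5-p->5
step 1: apply R1 at {0↦0, 1↦1, 2↦6}  → |V|=8 |E|=5  E = 1-q->0 2-p->2 3-p->3 4-p->4 5-p->5
step 2: apply R1 at {0↦0, 1↦2, 2↦7}  → |V|=7 |E|=4  E = 1-q->0 3-p->3 4-p->4 5-p->5
step 3: apply R1 at {0↦0, 1↦3, 2↦2}  → |V|=6 |E|=3  E = 1-q->0 4-p->4 5-p->5
step 4: apply R1 at {0↦0, 1↦4, 2↦3}  → |V|=5 |E|=2  E = 1-q->0 5-p->5
step 5: apply R1 at {0↦0, 1↦5, 2↦4}  → |V|=4 |E|=1  E = 1-q->0
halt: no rule applies after step 5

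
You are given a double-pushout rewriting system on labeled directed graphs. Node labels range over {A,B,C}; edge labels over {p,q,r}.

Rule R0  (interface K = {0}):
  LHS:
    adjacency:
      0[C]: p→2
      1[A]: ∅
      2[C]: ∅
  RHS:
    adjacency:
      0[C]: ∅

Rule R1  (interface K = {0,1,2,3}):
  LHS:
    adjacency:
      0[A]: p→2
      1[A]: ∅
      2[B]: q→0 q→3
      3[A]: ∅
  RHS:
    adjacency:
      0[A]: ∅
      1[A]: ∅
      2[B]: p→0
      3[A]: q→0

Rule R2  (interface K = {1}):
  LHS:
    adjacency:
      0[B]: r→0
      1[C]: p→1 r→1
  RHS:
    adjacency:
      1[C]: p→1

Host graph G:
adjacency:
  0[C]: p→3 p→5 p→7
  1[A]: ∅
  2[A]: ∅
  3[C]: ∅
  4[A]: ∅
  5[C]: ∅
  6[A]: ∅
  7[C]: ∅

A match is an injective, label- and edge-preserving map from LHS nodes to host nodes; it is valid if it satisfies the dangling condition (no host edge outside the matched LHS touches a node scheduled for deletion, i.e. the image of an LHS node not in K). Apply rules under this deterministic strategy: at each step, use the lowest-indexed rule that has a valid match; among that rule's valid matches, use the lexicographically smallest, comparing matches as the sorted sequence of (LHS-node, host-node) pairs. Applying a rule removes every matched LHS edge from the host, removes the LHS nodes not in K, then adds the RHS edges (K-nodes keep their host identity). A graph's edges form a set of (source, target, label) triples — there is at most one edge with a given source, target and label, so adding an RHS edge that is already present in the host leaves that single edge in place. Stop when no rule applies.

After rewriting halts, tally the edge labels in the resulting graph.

start.  V:8 E:3  edges: 0-p->3 0-p->5 0-p->7
1. fire R0 via {0↦0, 1↦1, 2↦3}  →  V:6 E:2  edges: 0-p->5 0-p->7
2. fire R0 via {0↦0, 1↦2, 2↦5}  →  V:4 E:1  edges: 0-p->7
3. fire R0 via {0↦0, 1↦4, 2↦7}  →  V:2 E:0  edges: ∅
halt: no rule applies after step 3
NF edges: []

Answer: (no edges)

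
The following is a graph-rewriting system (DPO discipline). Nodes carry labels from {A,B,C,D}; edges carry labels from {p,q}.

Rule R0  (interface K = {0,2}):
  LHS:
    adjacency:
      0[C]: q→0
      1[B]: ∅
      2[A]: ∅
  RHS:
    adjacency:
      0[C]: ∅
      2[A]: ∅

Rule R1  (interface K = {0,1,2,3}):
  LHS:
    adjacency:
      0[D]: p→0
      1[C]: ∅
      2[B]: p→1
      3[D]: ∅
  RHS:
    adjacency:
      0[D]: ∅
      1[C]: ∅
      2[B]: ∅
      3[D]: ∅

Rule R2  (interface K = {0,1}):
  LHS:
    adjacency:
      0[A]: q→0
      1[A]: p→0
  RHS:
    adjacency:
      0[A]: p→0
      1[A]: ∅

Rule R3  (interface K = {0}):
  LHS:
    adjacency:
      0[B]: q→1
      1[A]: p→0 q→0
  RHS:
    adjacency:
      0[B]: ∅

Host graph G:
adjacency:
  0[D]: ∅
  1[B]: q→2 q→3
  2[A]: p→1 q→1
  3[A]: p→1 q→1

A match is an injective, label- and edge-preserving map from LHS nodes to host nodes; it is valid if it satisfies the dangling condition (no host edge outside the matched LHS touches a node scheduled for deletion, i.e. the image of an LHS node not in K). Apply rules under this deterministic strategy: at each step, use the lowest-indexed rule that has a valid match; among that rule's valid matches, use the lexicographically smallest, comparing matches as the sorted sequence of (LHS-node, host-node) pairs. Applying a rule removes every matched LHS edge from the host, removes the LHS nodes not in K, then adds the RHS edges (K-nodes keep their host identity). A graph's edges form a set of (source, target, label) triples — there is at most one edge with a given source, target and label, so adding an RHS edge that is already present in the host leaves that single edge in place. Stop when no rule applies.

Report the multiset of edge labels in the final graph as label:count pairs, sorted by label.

[0] host  ⇒  4 nodes, 6 edges  {1-q->2 1-q->3 2-p->1 2-q->1 3-p->1 3-q->1}
[1] R3 @ {0↦1, 1↦2}  ⇒  3 nodes, 3 edges  {1-q->3 3-p->1 3-q->1}
[2] R3 @ {0↦1, 1↦3}  ⇒  2 nodes, 0 edges  {∅}
final graph: no rule applies after step 2
NF edges: []

Answer: (no edges)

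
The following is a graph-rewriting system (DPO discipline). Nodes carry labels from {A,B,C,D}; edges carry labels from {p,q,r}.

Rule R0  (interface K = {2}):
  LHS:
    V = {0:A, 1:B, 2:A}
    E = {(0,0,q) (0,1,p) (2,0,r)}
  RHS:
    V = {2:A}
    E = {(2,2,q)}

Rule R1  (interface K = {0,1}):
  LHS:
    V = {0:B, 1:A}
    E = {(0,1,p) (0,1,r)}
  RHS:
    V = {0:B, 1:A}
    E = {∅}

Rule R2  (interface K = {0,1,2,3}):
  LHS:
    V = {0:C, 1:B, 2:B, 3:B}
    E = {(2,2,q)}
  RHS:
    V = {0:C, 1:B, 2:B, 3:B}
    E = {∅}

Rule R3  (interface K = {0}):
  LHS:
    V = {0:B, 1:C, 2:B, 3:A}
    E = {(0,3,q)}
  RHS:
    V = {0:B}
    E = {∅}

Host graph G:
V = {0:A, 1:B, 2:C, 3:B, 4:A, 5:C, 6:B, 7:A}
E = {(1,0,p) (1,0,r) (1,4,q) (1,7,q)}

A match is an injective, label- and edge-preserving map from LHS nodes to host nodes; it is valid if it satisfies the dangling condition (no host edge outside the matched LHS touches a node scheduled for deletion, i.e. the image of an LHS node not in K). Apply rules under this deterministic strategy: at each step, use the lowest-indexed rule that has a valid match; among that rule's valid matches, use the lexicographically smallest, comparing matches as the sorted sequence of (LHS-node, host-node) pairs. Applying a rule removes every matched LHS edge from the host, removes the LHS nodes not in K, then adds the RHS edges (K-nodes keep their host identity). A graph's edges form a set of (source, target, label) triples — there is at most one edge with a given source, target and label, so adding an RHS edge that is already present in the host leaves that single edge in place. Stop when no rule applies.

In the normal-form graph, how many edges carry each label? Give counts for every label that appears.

Answer: (no edges)

Steps:
[0] host  ⇒  8 nodes, 4 edges  {1-p->0 1-r->0 1-q->4 1-q->7}
[1] R1 @ {0↦1, 1↦0}  ⇒  8 nodes, 2 edges  {1-q->4 1-q->7}
[2] R3 @ {0↦1, 1↦2, 2↦3, 3↦4}  ⇒  5 nodes, 1 edges  {1-q->7}
[3] R3 @ {0↦1, 1↦5, 2↦6, 3↦7}  ⇒  2 nodes, 0 edges  {∅}
normal form: no rule applies after step 3
NF edges: []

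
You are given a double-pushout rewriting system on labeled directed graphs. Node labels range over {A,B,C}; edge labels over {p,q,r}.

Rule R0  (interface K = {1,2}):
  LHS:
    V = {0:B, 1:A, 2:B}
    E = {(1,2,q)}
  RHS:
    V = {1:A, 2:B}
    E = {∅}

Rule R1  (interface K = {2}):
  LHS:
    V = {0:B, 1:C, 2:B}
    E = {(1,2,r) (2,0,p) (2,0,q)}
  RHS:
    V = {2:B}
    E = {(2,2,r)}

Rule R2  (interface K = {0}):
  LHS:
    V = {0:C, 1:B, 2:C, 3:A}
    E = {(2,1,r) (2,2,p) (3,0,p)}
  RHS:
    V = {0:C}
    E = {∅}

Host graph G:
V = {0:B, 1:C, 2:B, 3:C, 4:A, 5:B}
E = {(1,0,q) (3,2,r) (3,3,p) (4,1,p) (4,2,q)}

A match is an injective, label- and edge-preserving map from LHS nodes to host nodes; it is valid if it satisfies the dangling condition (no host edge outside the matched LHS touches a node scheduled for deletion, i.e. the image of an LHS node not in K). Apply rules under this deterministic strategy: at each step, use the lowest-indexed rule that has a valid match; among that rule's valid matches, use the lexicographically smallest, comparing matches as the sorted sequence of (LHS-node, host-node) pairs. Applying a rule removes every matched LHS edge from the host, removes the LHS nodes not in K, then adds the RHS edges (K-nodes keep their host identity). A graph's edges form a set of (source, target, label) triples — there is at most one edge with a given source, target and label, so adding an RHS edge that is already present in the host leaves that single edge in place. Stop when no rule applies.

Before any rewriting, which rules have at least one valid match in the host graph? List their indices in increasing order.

Answer: [R0]

Rewrite trace:
R0: 1 valid match — {0↦5, 1↦4, 2↦2}
R1: no valid match — LHS pattern not found
R2: no valid match — 1 raw match, all fail dangling condition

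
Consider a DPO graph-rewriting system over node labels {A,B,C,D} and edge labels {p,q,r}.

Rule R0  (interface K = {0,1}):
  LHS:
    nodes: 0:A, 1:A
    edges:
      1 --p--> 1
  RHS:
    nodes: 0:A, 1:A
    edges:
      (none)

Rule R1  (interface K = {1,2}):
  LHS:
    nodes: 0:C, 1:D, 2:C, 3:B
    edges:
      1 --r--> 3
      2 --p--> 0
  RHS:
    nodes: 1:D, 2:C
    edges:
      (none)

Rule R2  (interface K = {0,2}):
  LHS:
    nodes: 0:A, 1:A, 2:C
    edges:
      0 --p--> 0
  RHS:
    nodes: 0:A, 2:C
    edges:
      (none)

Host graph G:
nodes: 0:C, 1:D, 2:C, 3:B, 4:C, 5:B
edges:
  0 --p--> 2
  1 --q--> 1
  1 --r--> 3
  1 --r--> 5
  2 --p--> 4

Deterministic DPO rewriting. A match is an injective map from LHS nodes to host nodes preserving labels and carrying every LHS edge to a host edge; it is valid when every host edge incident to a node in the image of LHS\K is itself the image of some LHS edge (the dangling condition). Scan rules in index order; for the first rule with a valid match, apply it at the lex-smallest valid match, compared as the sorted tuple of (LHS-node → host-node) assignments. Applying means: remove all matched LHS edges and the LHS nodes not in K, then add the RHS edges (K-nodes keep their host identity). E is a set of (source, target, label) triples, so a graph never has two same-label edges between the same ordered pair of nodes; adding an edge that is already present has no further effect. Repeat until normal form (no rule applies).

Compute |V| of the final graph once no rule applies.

Answer: 2

Derivation:
initial: |V|=6 |E|=5  E = 0-p->2 1-q->1 1-r->3 1-r->5 2-p->4
step 1: apply R1 at {0↦4, 1↦1, 2↦2, 3↦3}  → |V|=4 |E|=3  E = 0-p->2 1-q->1 1-r->5
step 2: apply R1 at {0↦2, 1↦1, 2↦0, 3↦5}  → |V|=2 |E|=1  E = 1-q->1
final graph: no rule applies after step 2
NF nodes: {0:C, 1:D}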